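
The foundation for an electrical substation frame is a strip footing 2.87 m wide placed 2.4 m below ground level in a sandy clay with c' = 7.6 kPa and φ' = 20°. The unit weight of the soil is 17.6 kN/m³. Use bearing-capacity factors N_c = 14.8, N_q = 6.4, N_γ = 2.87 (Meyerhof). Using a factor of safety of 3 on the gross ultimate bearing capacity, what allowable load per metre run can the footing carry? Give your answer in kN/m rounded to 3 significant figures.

Effective surcharge at the founding depth q = γ·D_f = 17.6 × 2.4 = 42.24 kPa.
q_ult = c·N_c + q·N_q + 0.5·γ·B·N_γ
     = 7.6 × 14.8 + 42.24 × 6.4 + 0.5 × 17.6 × 2.87 × 2.87
     = 112.48 + 270.34 + 72.485 = 455.3 kPa.
Gross allowable pressure q_all = 455.3 / 3 = 151.77 kPa.
Allowable wall load = q_all × B = 151.77 × 2.87 = 435.57 kN per metre run.

≈ 436 kN/m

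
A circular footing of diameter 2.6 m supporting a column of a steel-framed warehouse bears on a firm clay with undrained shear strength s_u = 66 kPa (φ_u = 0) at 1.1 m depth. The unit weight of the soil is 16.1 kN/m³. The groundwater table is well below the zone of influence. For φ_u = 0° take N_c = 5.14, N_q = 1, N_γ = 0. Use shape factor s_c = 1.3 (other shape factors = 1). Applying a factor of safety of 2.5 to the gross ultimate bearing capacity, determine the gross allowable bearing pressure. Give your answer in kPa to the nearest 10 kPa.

Overburden at base level: q = 16.1 × 1.1 = 17.71 kPa.
Cohesion term c·N_c·s_c = 66 × 5.14 × 1.3 = 441.01 kPa; surcharge term q·N_q = 17.71 × 1 = 17.71 kPa.
q_ult = 441.01 + 17.71 = 458.72 kPa.
q_all = q_ult / FS = 458.72 / 2.5 = 183.49 kPa.

q_all ≈ 180 kPa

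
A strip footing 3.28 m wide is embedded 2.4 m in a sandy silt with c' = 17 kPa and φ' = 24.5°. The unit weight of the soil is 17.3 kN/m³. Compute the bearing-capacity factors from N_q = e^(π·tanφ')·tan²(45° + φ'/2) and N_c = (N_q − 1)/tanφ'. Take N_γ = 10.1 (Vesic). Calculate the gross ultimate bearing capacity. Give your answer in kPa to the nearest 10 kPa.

tan24.5° = 0.4557, so N_q = e^(π×0.4557)·tan²(57.25°) = 4.186 × 2.417 = 10.12.
N_c = (10.12 − 1)/tan24.5° = 20.01.
Effective surcharge at the founding depth q = γ·D_f = 17.3 × 2.4 = 41.52 kPa.
q_ult = c·N_c + q·N_q + 0.5·γ·B·N_γ
     = 17 × 20.006 + 41.52 × 10.117 + 0.5 × 17.3 × 3.28 × 10.1
     = 340.1 + 420.07 + 286.56 = 1046.7 kPa.

q_ult ≈ 1050 kPa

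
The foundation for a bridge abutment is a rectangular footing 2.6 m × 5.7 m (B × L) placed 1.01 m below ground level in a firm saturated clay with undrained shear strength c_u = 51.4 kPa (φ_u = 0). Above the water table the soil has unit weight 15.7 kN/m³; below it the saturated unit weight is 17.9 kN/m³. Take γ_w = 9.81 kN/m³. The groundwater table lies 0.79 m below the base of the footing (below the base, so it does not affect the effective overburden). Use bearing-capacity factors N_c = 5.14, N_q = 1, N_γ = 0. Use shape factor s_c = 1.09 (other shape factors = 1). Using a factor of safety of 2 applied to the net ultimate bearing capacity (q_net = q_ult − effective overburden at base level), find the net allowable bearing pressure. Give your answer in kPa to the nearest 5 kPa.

q_all(net) ≈ 145 kPa

Overburden at base level: q = 15.7 × 1.01 = 15.857 kPa.
Cohesion term c·N_c·s_c = 51.4 × 5.14 × 1.09 = 287.97 kPa; surcharge term q·N_q = 15.857 × 1 = 15.857 kPa.
q_ult = 287.97 + 15.857 = 303.83 kPa.
Net ultimate: q_net = 303.83 − 15.857 = 287.97 kPa.
q_all(net) = 287.97 / 2 = 143.99 kPa.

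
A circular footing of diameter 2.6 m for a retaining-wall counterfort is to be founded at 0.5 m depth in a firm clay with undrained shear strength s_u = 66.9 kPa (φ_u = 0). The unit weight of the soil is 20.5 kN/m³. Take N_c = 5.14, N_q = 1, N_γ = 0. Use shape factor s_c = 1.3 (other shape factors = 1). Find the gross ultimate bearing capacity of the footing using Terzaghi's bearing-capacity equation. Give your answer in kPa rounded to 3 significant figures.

q = γ·D_f = 20.5 × 0.5 = 10.25 kPa.
c·N_c·s_c = 66.9 × 5.14 × 1.3 = 447.03 kPa
q·N_q = 10.25 × 1 = 10.25 kPa
q_ult = 447.03 + 10.25 = 457.28 kPa.

q_ult ≈ 457 kPa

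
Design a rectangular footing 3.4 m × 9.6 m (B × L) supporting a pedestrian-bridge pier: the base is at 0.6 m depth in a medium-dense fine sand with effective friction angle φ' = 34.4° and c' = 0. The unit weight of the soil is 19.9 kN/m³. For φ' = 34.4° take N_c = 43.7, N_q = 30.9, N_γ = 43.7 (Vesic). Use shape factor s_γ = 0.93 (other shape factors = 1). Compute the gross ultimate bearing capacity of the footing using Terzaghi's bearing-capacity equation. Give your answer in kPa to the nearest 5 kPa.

q_ult ≈ 1745 kPa

Effective surcharge at the founding depth q = γ·D_f = 19.9 × 0.6 = 11.94 kPa.
q_ult = q·N_q + 0.5·γ·B·N_γ·s_γ
     = 11.94 × 30.9 + 0.5 × 19.9 × 3.4 × 43.7 × 0.93
     = 368.95 + 1374.9 = 1743.8 kPa.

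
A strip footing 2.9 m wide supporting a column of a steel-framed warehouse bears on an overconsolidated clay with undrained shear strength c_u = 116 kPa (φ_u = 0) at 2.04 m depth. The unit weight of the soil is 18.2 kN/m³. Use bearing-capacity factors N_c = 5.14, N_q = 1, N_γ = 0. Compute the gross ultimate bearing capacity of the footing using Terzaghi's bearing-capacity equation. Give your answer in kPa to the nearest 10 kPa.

Effective surcharge at the founding depth q = γ·D_f = 18.2 × 2.04 = 37.128 kPa.
q_ult = c·N_c + q·N_q
     = 116 × 5.14 + 37.128 × 1
     = 596.24 + 37.128 = 633.37 kPa.

q_ult ≈ 630 kPa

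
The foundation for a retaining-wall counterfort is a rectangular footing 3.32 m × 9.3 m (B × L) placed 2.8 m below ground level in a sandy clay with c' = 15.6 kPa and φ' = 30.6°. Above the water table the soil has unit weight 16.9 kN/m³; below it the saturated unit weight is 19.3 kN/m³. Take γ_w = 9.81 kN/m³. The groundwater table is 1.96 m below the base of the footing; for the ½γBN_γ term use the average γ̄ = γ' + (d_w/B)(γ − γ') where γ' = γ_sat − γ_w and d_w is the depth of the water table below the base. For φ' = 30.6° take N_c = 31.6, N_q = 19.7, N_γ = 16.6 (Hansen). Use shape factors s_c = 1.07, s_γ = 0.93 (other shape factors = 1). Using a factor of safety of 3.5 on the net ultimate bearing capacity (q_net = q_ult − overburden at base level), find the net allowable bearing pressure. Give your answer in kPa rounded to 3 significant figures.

q = γ·D_f = 16.9 × 2.8 = 47.32 kPa.
γ' = 9.49 kN/m³; averaging over the depth B below the base, γ̄ = γ' + (d_w/B)(γ − γ') = 13.865 kN/m³.
c·N_c·s_c = 15.6 × 31.6 × 1.07 = 527.47 kPa
q·N_q = 47.32 × 19.7 = 932.2 kPa
0.5·γ·B·N_γ·s_γ = 0.5 × 13.865 × 3.32 × 16.6 × 0.93 = 355.31 kPa
q_ult = 527.47 + 932.2 + 355.31 = 1815 kPa.
q_net = 1815 − 47.32 = 1767.7 kPa.
q_all(net) = 1767.7 / 3.5 = 505.05 kPa.

q_all(net) ≈ 505 kPa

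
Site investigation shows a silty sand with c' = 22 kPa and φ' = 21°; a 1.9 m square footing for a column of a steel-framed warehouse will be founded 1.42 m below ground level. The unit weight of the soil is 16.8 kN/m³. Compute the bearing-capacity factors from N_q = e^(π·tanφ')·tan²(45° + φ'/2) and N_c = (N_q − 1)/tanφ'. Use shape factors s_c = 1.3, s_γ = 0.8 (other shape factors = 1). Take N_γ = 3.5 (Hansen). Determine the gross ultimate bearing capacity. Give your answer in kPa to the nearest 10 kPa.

q_ult ≈ 670 kPa

tan21° = 0.3839, so N_q = e^(π×0.3839)·tan²(55.5°) = 3.34 × 2.117 = 7.07.
N_c = (7.07 − 1)/tan21° = 15.81.
Effective surcharge at the founding depth q = γ·D_f = 16.8 × 1.42 = 23.856 kPa.
q_ult = c·N_c·s_c + q·N_q + 0.5·γ·B·N_γ·s_γ
     = 22 × 15.815 × 1.3 + 23.856 × 7.0708 + 0.5 × 16.8 × 1.9 × 3.5 × 0.8
     = 452.31 + 168.68 + 44.688 = 665.67 kPa.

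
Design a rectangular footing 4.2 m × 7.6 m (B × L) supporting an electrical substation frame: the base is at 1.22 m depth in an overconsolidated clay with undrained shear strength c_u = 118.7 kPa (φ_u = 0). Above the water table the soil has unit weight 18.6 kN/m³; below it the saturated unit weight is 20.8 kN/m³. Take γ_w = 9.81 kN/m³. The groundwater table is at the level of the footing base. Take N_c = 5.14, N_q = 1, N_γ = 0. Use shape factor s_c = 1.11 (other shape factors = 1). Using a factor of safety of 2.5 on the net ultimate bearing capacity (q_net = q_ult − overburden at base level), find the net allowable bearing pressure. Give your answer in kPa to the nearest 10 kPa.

q_all(net) ≈ 270 kPa

Overburden at base level: q = 18.6 × 1.22 = 22.692 kPa.
Cohesion term c·N_c·s_c = 118.7 × 5.14 × 1.11 = 677.23 kPa; surcharge term q·N_q = 22.692 × 1 = 22.692 kPa.
q_ult = 677.23 + 22.692 = 699.92 kPa.
q_net = 699.92 − 22.692 = 677.23 kPa.
q_all(net) = 677.23 / 2.5 = 270.89 kPa.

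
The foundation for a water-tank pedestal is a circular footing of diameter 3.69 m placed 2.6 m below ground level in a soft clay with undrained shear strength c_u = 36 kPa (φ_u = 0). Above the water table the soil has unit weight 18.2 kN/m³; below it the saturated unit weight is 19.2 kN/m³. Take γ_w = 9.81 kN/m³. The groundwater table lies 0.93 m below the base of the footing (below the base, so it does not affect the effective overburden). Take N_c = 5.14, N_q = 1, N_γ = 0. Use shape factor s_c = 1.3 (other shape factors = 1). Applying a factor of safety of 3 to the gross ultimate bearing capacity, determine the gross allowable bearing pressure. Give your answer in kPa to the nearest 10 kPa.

q_all ≈ 100 kPa

Overburden at base level: q = 18.2 × 2.6 = 47.32 kPa.
Cohesion term c·N_c·s_c = 36 × 5.14 × 1.3 = 240.55 kPa; surcharge term q·N_q = 47.32 × 1 = 47.32 kPa.
q_ult = 240.55 + 47.32 = 287.87 kPa.
q_all = q_ult / FS = 287.87 / 3 = 95.957 kPa.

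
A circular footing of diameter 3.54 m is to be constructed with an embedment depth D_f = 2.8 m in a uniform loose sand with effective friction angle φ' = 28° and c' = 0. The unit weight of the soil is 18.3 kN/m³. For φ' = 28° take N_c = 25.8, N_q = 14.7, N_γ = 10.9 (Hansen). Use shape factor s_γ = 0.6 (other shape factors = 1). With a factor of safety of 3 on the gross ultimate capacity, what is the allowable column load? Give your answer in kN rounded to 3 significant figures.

P_all ≈ 3170 kN

q = γ·D_f = 18.3 × 2.8 = 51.24 kPa.
q·N_q = 51.24 × 14.7 = 753.23 kPa
0.5·γ·B·N_γ·s_γ = 0.5 × 18.3 × 3.54 × 10.9 × 0.6 = 211.84 kPa
q_ult = 753.23 + 211.84 = 965.07 kPa.
Gross allowable pressure q_all = 965.07 / 3 = 321.69 kPa.
Footing area = 9.8423 m², so allowable column load = 321.69 × 9.8423 = 3166.2 kN.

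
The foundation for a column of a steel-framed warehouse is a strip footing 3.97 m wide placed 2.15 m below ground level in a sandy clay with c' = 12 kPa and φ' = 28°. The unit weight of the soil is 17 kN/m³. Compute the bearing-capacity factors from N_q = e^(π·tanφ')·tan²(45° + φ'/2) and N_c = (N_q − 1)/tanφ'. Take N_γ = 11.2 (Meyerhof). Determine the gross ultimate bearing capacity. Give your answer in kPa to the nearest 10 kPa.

tan28° = 0.5317, so N_q = e^(π×0.5317)·tan²(59°) = 5.314 × 2.77 = 14.72.
N_c = (14.72 − 1)/tan28° = 25.8.
Overburden at base level: q = 17 × 2.15 = 36.55 kPa.
Cohesion term c·N_c = 12 × 25.803 = 309.64 kPa; surcharge term q·N_q = 36.55 × 14.72 = 538.01 kPa; self-weight term 0.5·γ·B·N_γ = 0.5 × 17 × 3.97 × 11.2 = 377.94 kPa.
q_ult = 309.64 + 538.01 + 377.94 = 1225.6 kPa.

q_ult ≈ 1230 kPa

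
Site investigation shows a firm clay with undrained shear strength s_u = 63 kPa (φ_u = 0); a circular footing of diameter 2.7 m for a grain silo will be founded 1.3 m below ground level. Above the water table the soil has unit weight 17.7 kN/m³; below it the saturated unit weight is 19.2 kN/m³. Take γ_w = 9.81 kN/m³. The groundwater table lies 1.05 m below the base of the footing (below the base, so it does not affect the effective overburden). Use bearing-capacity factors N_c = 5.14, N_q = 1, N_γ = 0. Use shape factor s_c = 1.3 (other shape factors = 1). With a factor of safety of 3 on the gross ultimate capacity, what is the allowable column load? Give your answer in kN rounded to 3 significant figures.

P_all ≈ 847 kN

q = γ·D_f = 17.7 × 1.3 = 23.01 kPa.
c·N_c·s_c = 63 × 5.14 × 1.3 = 420.97 kPa
q·N_q = 23.01 × 1 = 23.01 kPa
q_ult = 420.97 + 23.01 = 443.98 kPa.
Gross allowable pressure q_all = 443.98 / 3 = 147.99 kPa.
Footing area = 5.7256 m², so allowable column load = 147.99 × 5.7256 = 847.34 kN.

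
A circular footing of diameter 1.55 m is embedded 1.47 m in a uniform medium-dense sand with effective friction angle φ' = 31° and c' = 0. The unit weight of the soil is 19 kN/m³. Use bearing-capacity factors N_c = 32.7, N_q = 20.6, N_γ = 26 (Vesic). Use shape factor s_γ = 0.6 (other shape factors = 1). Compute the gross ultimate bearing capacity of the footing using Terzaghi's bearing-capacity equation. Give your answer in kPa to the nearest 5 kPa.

q_ult ≈ 805 kPa

Overburden at base level: q = 19 × 1.47 = 27.93 kPa.
Surcharge term q·N_q = 27.93 × 20.6 = 575.36 kPa; self-weight term 0.5·γ·B·N_γ·s_γ = 0.5 × 19 × 1.55 × 26 × 0.6 = 229.71 kPa.
q_ult = 575.36 + 229.71 = 805.07 kPa.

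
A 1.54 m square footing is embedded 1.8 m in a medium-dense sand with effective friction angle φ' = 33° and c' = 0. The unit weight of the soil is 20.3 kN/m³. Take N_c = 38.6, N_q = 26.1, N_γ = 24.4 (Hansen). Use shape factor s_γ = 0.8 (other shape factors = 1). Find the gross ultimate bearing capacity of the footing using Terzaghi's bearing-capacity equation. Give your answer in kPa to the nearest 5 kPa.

q = γ·D_f = 20.3 × 1.8 = 36.54 kPa.
q·N_q = 36.54 × 26.1 = 953.69 kPa
0.5·γ·B·N_γ·s_γ = 0.5 × 20.3 × 1.54 × 24.4 × 0.8 = 305.12 kPa
q_ult = 953.69 + 305.12 = 1258.8 kPa.

q_ult ≈ 1260 kPa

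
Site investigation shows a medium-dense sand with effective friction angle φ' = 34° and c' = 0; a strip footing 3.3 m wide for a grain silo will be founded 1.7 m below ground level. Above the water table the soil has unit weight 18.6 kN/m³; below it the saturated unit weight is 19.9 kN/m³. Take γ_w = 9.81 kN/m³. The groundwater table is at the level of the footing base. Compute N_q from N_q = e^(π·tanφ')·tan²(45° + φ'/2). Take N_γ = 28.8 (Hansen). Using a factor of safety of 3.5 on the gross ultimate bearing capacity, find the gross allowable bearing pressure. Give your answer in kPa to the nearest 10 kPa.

q_all ≈ 400 kPa

N_q = e^(π·tan34°)·tan²(62°) = 29.44.
Effective surcharge at the founding depth q = γ·D_f = 18.6 × 1.7 = 31.62 kPa.
The water table coincides with the base, so in the self-weight term γ → γ' = 10.09 kN/m³.
q_ult = q·N_q + 0.5·γ·B·N_γ
     = 31.62 × 29.44 + 0.5 × 10.09 × 3.3 × 28.8
     = 930.89 + 479.48 = 1410.4 kPa.
q_all = 1410.4 / 3.5 = 402.96 kPa.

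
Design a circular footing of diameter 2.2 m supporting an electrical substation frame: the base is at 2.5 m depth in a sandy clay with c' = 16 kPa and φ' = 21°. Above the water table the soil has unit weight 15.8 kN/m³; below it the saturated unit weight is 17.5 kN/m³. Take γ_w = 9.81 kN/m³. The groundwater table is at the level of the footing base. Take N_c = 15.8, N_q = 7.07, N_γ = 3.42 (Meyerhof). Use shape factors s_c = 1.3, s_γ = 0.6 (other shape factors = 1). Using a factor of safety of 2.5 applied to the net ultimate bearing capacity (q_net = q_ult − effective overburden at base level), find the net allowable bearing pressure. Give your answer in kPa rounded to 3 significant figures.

Effective surcharge at the founding depth q = γ·D_f = 15.8 × 2.5 = 39.5 kPa.
The water table coincides with the base, so in the self-weight term γ → γ' = 7.69 kN/m³.
q_ult = c·N_c·s_c + q·N_q + 0.5·γ·B·N_γ·s_γ
     = 16 × 15.8 × 1.3 + 39.5 × 7.07 + 0.5 × 7.69 × 2.2 × 3.42 × 0.6
     = 328.64 + 279.26 + 17.358 = 625.26 kPa.
Net ultimate: q_net = 625.26 − 39.5 = 585.76 kPa.
q_all(net) = 585.76 / 2.5 = 234.31 kPa.

q_all(net) ≈ 234 kPa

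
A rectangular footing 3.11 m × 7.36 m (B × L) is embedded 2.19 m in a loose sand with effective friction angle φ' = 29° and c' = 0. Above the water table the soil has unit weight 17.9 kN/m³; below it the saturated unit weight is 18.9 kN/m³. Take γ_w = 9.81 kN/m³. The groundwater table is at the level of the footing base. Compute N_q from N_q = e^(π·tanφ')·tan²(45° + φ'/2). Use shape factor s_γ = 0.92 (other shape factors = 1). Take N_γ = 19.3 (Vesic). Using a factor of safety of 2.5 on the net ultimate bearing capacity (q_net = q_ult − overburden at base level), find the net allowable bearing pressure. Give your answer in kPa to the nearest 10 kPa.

q_all(net) ≈ 340 kPa

N_q = e^(π·tan29°)·tan²(59.5°) = 16.44.
Overburden at base level: q = 17.9 × 2.19 = 39.201 kPa.
Below the base the soil is submerged, so the ½γBN_γ term uses γ' = 18.9 − 9.81 = 9.09 kN/m³.
Surcharge term q·N_q = 39.201 × 16.443 = 644.59 kPa; self-weight term 0.5·γ·B·N_γ·s_γ = 0.5 × 9.09 × 3.11 × 19.3 × 0.92 = 250.98 kPa.
q_ult = 644.59 + 250.98 = 895.57 kPa.
q_net = 895.57 − 39.201 = 856.37 kPa.
q_all(net) = 856.37 / 2.5 = 342.55 kPa.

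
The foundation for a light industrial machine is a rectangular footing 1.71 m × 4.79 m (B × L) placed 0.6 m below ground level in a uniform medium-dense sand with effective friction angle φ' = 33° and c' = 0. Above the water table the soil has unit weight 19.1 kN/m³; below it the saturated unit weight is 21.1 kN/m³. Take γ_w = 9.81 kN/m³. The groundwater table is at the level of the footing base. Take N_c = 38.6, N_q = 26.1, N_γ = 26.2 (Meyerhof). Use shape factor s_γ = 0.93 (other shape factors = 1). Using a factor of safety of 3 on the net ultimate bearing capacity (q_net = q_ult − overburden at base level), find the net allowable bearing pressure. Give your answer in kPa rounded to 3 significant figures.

Effective surcharge at the founding depth q = γ·D_f = 19.1 × 0.6 = 11.46 kPa.
The water table coincides with the base, so in the self-weight term γ → γ' = 11.29 kN/m³.
q_ult = q·N_q + 0.5·γ·B·N_γ·s_γ
     = 11.46 × 26.1 + 0.5 × 11.29 × 1.71 × 26.2 × 0.93
     = 299.11 + 235.2 = 534.31 kPa.
q_net = 534.31 − 11.46 = 522.85 kPa.
q_all(net) = 522.85 / 3 = 174.28 kPa.

q_all(net) ≈ 174 kPa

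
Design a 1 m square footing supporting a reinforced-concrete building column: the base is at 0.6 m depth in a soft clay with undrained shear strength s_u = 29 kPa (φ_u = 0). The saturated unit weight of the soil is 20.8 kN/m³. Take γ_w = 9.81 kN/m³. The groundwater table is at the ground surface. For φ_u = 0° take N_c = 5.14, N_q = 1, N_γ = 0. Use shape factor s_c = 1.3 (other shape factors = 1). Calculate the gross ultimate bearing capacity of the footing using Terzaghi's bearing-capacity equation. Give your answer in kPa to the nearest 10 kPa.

q_ult ≈ 200 kPa

With the water table at the surface the whole profile is submerged: γ' = 20.8 − 9.81 = 10.99 kN/m³, so q = γ'·D_f = 6.594 kPa.
q_ult = c·N_c·s_c + q·N_q
     = 29 × 5.14 × 1.3 + 6.594 × 1
     = 193.78 + 6.594 = 200.37 kPa.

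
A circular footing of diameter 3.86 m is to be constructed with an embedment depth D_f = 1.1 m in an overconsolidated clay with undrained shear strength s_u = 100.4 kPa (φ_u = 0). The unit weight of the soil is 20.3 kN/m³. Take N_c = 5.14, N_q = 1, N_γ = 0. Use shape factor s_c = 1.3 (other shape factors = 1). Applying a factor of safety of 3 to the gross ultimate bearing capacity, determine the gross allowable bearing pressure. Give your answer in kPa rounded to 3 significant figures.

Overburden at base level: q = 20.3 × 1.1 = 22.33 kPa.
Cohesion term c·N_c·s_c = 100.4 × 5.14 × 1.3 = 670.87 kPa; surcharge term q·N_q = 22.33 × 1 = 22.33 kPa.
q_ult = 670.87 + 22.33 = 693.2 kPa.
q_all = q_ult / FS = 693.2 / 3 = 231.07 kPa.

q_all ≈ 231 kPa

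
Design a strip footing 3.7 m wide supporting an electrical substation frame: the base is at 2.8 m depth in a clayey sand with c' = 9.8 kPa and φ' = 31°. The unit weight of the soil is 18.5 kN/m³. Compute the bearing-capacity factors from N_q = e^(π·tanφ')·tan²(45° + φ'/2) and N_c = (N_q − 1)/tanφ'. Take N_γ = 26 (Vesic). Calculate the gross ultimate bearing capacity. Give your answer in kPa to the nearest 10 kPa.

tan31° = 0.6009, so N_q = e^(π×0.6009)·tan²(60.5°) = 6.604 × 3.124 = 20.63.
N_c = (20.63 − 1)/tan31° = 32.67.
q = γ·D_f = 18.5 × 2.8 = 51.8 kPa.
c·N_c = 9.8 × 32.671 = 320.18 kPa
q·N_q = 51.8 × 20.631 = 1068.7 kPa
0.5·γ·B·N_γ = 0.5 × 18.5 × 3.7 × 26 = 889.85 kPa
q_ult = 320.18 + 1068.7 + 889.85 = 2278.7 kPa.

q_ult ≈ 2280 kPa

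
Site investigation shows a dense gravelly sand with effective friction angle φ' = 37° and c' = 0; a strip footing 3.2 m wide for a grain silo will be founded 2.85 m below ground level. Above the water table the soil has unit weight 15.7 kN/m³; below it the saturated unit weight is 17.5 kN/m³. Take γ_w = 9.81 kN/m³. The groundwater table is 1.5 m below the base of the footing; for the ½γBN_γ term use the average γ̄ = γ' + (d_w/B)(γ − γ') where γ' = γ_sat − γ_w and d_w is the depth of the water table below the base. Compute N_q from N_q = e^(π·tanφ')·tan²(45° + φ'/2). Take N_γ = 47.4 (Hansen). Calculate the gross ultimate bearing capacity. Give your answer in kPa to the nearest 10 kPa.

q_ult ≈ 2790 kPa

tan37° = 0.7536, so N_q = e^(π×0.7536)·tan²(63.5°) = 10.669 × 4.023 = 42.92.
Overburden at base level: q = 15.7 × 2.85 = 44.745 kPa.
The water table is 1.5 m below the base (< B = 3.2 m), so the ½γBN_γ term uses γ̄ = γ' + (d_w/B)(γ − γ') = 7.69 + (1.5/3.2)(15.7 − 7.69) = 11.445 kN/m³.
Surcharge term q·N_q = 44.745 × 42.92 = 1920.5 kPa; self-weight term 0.5·γ·B·N_γ = 0.5 × 11.445 × 3.2 × 47.4 = 867.97 kPa.
q_ult = 1920.5 + 867.97 = 2788.4 kPa.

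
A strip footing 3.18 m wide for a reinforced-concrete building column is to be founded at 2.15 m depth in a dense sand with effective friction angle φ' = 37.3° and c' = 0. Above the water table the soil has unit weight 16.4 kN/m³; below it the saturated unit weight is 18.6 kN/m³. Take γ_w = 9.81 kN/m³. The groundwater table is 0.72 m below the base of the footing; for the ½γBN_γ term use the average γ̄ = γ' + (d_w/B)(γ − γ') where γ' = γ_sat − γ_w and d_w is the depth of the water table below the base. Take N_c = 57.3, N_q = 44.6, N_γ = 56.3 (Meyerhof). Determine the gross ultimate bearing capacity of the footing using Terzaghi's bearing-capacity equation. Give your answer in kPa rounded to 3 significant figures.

q = γ·D_f = 16.4 × 2.15 = 35.26 kPa.
γ' = 8.79 kN/m³; averaging over the depth B below the base, γ̄ = γ' + (d_w/B)(γ − γ') = 10.513 kN/m³.
q·N_q = 35.26 × 44.6 = 1572.6 kPa
0.5·γ·B·N_γ = 0.5 × 10.513 × 3.18 × 56.3 = 941.09 kPa
q_ult = 1572.6 + 941.09 = 2513.7 kPa.

q_ult ≈ 2510 kPa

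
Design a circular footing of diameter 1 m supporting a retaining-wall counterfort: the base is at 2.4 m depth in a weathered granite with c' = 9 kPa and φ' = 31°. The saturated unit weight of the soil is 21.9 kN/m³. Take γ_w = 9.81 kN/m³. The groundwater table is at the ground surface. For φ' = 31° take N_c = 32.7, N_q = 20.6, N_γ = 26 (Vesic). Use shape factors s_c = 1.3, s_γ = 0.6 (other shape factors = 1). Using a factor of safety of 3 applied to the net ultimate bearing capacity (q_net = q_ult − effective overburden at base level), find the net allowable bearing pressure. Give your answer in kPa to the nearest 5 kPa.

q_all(net) ≈ 350 kPa

With the water table at the surface the whole profile is submerged: γ' = 21.9 − 9.81 = 12.09 kN/m³, so q = γ'·D_f = 29.016 kPa; the same γ' applies in the ½γBN_γ term.
q_ult = c·N_c·s_c + q·N_q + 0.5·γ·B·N_γ·s_γ
     = 9 × 32.7 × 1.3 + 29.016 × 20.6 + 0.5 × 12.09 × 1 × 26 × 0.6
     = 382.59 + 597.73 + 94.302 = 1074.6 kPa.
Net ultimate: q_net = 1074.6 − 29.016 = 1045.6 kPa.
q_all(net) = 1045.6 / 3 = 348.54 kPa.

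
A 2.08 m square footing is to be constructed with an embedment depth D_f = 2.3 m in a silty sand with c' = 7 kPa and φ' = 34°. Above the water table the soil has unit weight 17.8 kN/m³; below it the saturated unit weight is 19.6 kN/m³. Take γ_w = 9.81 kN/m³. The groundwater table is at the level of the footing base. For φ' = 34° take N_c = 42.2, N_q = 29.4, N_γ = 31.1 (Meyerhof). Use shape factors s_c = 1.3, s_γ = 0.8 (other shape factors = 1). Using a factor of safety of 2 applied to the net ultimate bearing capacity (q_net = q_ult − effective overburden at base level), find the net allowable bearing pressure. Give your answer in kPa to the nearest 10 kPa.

q = γ·D_f = 17.8 × 2.3 = 40.94 kPa.
For the ½γBN_γ term take γ' = 19.6 − 9.81 = 9.79 kN/m³ (soil below base is submerged).
c·N_c·s_c = 7 × 42.2 × 1.3 = 384.02 kPa
q·N_q = 40.94 × 29.4 = 1203.6 kPa
0.5·γ·B·N_γ·s_γ = 0.5 × 9.79 × 2.08 × 31.1 × 0.8 = 253.32 kPa
q_ult = 384.02 + 1203.6 + 253.32 = 1841 kPa.
Net ultimate: q_net = 1841 − 40.94 = 1800 kPa.
q_all(net) = 1800 / 2 = 900.02 kPa.

q_all(net) ≈ 900 kPa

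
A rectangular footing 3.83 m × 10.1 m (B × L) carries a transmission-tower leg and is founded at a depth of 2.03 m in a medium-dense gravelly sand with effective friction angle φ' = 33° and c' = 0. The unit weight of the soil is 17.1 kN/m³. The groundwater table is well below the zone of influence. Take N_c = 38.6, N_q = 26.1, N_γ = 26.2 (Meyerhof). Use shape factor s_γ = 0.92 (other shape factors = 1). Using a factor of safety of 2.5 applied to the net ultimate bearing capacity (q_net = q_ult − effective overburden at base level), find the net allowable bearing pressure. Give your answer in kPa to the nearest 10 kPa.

q_all(net) ≈ 660 kPa

Overburden at base level: q = 17.1 × 2.03 = 34.713 kPa.
Surcharge term q·N_q = 34.713 × 26.1 = 906.01 kPa; self-weight term 0.5·γ·B·N_γ·s_γ = 0.5 × 17.1 × 3.83 × 26.2 × 0.92 = 789.32 kPa.
q_ult = 906.01 + 789.32 = 1695.3 kPa.
Net ultimate: q_net = 1695.3 − 34.713 = 1660.6 kPa.
q_all(net) = 1660.6 / 2.5 = 664.25 kPa.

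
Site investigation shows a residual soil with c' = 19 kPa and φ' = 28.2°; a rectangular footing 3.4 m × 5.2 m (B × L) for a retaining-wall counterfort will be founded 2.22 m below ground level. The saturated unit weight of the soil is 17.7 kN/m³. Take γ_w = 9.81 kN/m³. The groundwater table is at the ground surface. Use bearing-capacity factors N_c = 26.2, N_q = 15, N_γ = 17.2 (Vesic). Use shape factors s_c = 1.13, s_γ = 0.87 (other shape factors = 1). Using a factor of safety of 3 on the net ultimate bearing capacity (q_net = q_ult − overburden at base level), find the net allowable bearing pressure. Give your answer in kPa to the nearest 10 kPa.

q_all(net) ≈ 340 kPa

With the water table at the surface the whole profile is submerged: γ' = 17.7 − 9.81 = 7.89 kN/m³, so q = γ'·D_f = 17.516 kPa; the same γ' applies in the ½γBN_γ term.
q_ult = c·N_c·s_c + q·N_q + 0.5·γ·B·N_γ·s_γ
     = 19 × 26.2 × 1.13 + 17.516 × 15 + 0.5 × 7.89 × 3.4 × 17.2 × 0.87
     = 562.51 + 262.74 + 200.71 = 1026 kPa.
q_net = 1026 − 17.516 = 1008.4 kPa.
q_all(net) = 1008.4 / 3 = 336.15 kPa.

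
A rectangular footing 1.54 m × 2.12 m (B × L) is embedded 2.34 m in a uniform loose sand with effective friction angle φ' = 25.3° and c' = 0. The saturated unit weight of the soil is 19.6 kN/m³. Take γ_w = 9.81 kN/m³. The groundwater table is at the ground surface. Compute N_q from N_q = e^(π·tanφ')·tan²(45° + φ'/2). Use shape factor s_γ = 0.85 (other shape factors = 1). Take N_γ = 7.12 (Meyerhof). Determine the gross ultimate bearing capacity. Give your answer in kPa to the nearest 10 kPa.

tan25.3° = 0.4727, so N_q = e^(π×0.4727)·tan²(57.65°) = 4.415 × 2.493 = 11.
With the water table at the surface the whole profile is submerged: γ' = 19.6 − 9.81 = 9.79 kN/m³, so q = γ'·D_f = 22.909 kPa; the same γ' applies in the ½γBN_γ term.
q_ult = q·N_q + 0.5·γ·B·N_γ·s_γ
     = 22.909 × 11.005 + 0.5 × 9.79 × 1.54 × 7.12 × 0.85
     = 252.11 + 45.622 = 297.73 kPa.

q_ult ≈ 300 kPa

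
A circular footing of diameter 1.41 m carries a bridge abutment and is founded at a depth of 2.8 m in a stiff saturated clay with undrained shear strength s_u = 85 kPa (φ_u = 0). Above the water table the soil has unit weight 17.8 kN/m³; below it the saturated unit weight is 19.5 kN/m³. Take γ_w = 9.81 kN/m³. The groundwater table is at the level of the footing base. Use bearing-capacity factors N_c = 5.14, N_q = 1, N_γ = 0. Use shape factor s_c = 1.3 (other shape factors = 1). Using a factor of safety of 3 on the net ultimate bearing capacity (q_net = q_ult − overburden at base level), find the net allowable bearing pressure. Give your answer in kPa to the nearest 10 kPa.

Effective surcharge at the founding depth q = γ·D_f = 17.8 × 2.8 = 49.84 kPa.
q_ult = c·N_c·s_c + q·N_q
     = 85 × 5.14 × 1.3 + 49.84 × 1
     = 567.97 + 49.84 = 617.81 kPa.
q_net = 617.81 − 49.84 = 567.97 kPa.
q_all(net) = 567.97 / 3 = 189.32 kPa.

q_all(net) ≈ 190 kPa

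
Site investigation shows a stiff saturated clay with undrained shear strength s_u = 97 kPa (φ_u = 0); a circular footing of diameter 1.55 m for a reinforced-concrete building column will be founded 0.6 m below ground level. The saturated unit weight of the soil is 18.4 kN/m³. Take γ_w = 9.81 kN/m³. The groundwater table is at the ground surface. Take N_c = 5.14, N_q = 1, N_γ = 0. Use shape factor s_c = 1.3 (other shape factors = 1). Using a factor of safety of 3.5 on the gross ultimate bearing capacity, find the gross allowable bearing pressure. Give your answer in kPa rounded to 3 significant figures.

q_all ≈ 187 kPa

With the water table at the surface the whole profile is submerged: γ' = 18.4 − 9.81 = 8.59 kN/m³, so q = γ'·D_f = 5.154 kPa.
q_ult = c·N_c·s_c + q·N_q
     = 97 × 5.14 × 1.3 + 5.154 × 1
     = 648.15 + 5.154 = 653.31 kPa.
q_all = 653.31 / 3.5 = 186.66 kPa.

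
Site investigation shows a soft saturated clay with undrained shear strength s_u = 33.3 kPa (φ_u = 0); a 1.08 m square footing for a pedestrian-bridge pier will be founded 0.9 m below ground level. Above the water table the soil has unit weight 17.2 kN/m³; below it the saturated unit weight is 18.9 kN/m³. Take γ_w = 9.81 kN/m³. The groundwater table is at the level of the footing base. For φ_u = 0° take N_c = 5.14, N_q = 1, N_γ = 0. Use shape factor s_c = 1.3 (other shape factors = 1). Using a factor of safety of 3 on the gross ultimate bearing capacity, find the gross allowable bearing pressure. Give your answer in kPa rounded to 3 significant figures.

q_all ≈ 79.3 kPa

Overburden at base level: q = 17.2 × 0.9 = 15.48 kPa.
Cohesion term c·N_c·s_c = 33.3 × 5.14 × 1.3 = 222.51 kPa; surcharge term q·N_q = 15.48 × 1 = 15.48 kPa.
q_ult = 222.51 + 15.48 = 237.99 kPa.
q_all = 237.99 / 3 = 79.33 kPa.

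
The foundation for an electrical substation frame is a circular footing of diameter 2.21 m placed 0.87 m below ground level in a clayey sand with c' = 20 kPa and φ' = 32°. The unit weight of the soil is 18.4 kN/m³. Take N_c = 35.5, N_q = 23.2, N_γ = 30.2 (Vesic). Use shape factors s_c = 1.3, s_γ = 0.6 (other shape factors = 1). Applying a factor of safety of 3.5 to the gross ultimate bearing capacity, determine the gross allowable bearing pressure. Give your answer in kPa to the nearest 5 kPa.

q_all ≈ 475 kPa

q = γ·D_f = 18.4 × 0.87 = 16.008 kPa.
c·N_c·s_c = 20 × 35.5 × 1.3 = 923 kPa
q·N_q = 16.008 × 23.2 = 371.39 kPa
0.5·γ·B·N_γ·s_γ = 0.5 × 18.4 × 2.21 × 30.2 × 0.6 = 368.42 kPa
q_ult = 923 + 371.39 + 368.42 = 1662.8 kPa.
q_all = q_ult / FS = 1662.8 / 3.5 = 475.09 kPa.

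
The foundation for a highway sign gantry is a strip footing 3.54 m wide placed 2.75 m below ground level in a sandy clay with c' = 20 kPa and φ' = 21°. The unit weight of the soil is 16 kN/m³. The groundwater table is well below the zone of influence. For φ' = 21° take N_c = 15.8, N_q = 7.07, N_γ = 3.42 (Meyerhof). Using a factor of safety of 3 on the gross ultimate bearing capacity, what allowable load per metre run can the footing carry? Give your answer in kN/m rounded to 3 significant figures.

Overburden at base level: q = 16 × 2.75 = 44 kPa.
Cohesion term c·N_c = 20 × 15.8 = 316 kPa; surcharge term q·N_q = 44 × 7.07 = 311.08 kPa; self-weight term 0.5·γ·B·N_γ = 0.5 × 16 × 3.54 × 3.42 = 96.854 kPa.
q_ult = 316 + 311.08 + 96.854 = 723.93 kPa.
Gross allowable pressure q_all = 723.93 / 3 = 241.31 kPa.
Allowable wall load = q_all × B = 241.31 × 3.54 = 854.24 kN per metre run.

≈ 854 kN/m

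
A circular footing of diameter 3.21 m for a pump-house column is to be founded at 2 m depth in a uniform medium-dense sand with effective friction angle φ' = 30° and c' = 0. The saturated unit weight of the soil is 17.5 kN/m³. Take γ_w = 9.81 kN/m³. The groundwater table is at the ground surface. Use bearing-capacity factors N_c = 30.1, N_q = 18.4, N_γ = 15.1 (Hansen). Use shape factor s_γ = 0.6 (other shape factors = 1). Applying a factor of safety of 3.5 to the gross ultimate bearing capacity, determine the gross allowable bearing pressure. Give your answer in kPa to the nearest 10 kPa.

Water table at ground surface, so effective unit weight γ' = 17.5 − 9.81 = 7.69 kN/m³ is used throughout; overburden q = 7.69 × 2 = 15.38 kPa; the same γ' applies in the ½γBN_γ term.
Surcharge term q·N_q = 15.38 × 18.4 = 282.99 kPa; self-weight term 0.5·γ·B·N_γ·s_γ = 0.5 × 7.69 × 3.21 × 15.1 × 0.6 = 111.82 kPa.
q_ult = 282.99 + 111.82 = 394.81 kPa.
q_all = q_ult / FS = 394.81 / 3.5 = 112.8 kPa.

q_all ≈ 110 kPa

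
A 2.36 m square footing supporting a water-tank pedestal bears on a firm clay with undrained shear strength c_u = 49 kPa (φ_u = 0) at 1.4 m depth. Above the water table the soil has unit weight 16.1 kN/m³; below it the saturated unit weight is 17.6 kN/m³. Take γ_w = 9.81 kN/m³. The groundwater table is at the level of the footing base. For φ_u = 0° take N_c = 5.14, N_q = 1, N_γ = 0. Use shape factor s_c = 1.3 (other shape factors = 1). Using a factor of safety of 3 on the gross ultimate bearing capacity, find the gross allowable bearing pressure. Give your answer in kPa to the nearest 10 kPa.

Overburden at base level: q = 16.1 × 1.4 = 22.54 kPa.
Cohesion term c·N_c·s_c = 49 × 5.14 × 1.3 = 327.42 kPa; surcharge term q·N_q = 22.54 × 1 = 22.54 kPa.
q_ult = 327.42 + 22.54 = 349.96 kPa.
q_all = 349.96 / 3 = 116.65 kPa.

q_all ≈ 120 kPa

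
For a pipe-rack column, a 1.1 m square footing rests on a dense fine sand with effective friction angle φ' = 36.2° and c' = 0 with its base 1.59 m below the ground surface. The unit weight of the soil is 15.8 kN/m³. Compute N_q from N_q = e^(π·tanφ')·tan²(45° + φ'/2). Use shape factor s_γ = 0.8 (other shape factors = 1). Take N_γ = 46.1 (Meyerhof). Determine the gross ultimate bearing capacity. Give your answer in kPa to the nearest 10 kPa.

q_ult ≈ 1290 kPa

tan36.2° = 0.7319, so N_q = e^(π×0.7319)·tan²(63.1°) = 9.967 × 3.885 = 38.73.
q = γ·D_f = 15.8 × 1.59 = 25.122 kPa.
q·N_q = 25.122 × 38.725 = 972.85 kPa
0.5·γ·B·N_γ·s_γ = 0.5 × 15.8 × 1.1 × 46.1 × 0.8 = 320.49 kPa
q_ult = 972.85 + 320.49 = 1293.3 kPa.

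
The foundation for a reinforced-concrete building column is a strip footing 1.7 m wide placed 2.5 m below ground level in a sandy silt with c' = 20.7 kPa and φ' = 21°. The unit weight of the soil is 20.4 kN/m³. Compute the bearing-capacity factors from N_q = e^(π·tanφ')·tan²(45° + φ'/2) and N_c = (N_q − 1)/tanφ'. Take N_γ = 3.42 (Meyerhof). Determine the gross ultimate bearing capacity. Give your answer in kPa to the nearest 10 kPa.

q_ult ≈ 750 kPa

tan21° = 0.3839, so N_q = e^(π×0.3839)·tan²(55.5°) = 3.34 × 2.117 = 7.07.
N_c = (7.07 − 1)/tan21° = 15.81.
Overburden at base level: q = 20.4 × 2.5 = 51 kPa.
Cohesion term c·N_c = 20.7 × 15.815 = 327.37 kPa; surcharge term q·N_q = 51 × 7.0708 = 360.61 kPa; self-weight term 0.5·γ·B·N_γ = 0.5 × 20.4 × 1.7 × 3.42 = 59.303 kPa.
q_ult = 327.37 + 360.61 + 59.303 = 747.28 kPa.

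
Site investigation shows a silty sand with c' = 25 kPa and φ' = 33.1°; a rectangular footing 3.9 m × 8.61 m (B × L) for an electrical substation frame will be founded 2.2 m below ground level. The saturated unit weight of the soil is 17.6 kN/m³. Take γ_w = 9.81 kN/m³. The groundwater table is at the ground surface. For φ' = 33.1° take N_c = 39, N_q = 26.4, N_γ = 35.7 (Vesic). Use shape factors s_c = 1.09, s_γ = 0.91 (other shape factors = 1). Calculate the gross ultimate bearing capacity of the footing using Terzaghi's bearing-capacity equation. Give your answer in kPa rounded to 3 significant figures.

γ' = 17.6 − 9.81 = 7.79 kN/m³ (submerged throughout). q = 7.79 × 2.2 = 17.138 kPa; the same γ' applies in the ½γBN_γ term.
c·N_c·s_c = 25 × 39 × 1.09 = 1062.8 kPa
q·N_q = 17.138 × 26.4 = 452.44 kPa
0.5·γ·B·N_γ·s_γ = 0.5 × 7.79 × 3.9 × 35.7 × 0.91 = 493.49 kPa
q_ult = 1062.8 + 452.44 + 493.49 = 2008.7 kPa.

q_ult ≈ 2010 kPa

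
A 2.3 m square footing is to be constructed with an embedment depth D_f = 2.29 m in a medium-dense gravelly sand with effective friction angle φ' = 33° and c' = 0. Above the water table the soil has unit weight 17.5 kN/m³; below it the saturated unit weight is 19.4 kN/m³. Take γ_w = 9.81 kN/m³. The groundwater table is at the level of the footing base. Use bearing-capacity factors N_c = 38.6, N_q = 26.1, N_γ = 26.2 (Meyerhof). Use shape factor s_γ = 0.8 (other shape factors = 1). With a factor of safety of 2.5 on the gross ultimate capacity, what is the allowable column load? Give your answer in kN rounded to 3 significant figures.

P_all ≈ 2700 kN

Effective surcharge at the founding depth q = γ·D_f = 17.5 × 2.29 = 40.075 kPa.
The water table coincides with the base, so in the self-weight term γ → γ' = 9.59 kN/m³.
q_ult = q·N_q + 0.5·γ·B·N_γ·s_γ
     = 40.075 × 26.1 + 0.5 × 9.59 × 2.3 × 26.2 × 0.8
     = 1046 + 231.16 = 1277.1 kPa.
Gross allowable pressure q_all = 1277.1 / 2.5 = 510.85 kPa.
Footing area = 5.29 m², so allowable column load = 510.85 × 5.29 = 2702.4 kN.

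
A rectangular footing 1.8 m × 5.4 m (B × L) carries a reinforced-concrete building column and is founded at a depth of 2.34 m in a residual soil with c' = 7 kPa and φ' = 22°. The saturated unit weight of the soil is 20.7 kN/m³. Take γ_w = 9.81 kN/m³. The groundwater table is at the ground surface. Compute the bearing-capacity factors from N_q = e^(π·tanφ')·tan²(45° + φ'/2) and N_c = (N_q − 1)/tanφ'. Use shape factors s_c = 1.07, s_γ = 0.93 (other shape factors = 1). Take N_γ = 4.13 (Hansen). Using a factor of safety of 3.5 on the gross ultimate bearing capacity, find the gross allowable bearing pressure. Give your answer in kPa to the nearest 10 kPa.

N_q = e^(π·tan22°)·tan²(56°) = 7.82; N_c = (N_q − 1)/tanφ' = 16.88.
Water table at ground surface, so effective unit weight γ' = 20.7 − 9.81 = 10.89 kN/m³ is used throughout; overburden q = 10.89 × 2.34 = 25.483 kPa; the same γ' applies in the ½γBN_γ term.
Cohesion term c·N_c·s_c = 7 × 16.883 × 1.07 = 126.45 kPa; surcharge term q·N_q = 25.483 × 7.8211 = 199.3 kPa; self-weight term 0.5·γ·B·N_γ·s_γ = 0.5 × 10.89 × 1.8 × 4.13 × 0.93 = 37.645 kPa.
q_ult = 126.45 + 199.3 + 37.645 = 363.4 kPa.
q_all = 363.4 / 3.5 = 103.83 kPa.

q_all ≈ 100 kPa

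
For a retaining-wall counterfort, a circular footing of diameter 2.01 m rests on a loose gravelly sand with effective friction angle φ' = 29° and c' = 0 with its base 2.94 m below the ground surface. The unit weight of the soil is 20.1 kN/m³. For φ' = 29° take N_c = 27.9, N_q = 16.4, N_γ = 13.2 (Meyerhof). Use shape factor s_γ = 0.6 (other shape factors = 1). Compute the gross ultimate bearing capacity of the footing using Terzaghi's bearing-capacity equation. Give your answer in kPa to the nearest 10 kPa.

q = γ·D_f = 20.1 × 2.94 = 59.094 kPa.
q·N_q = 59.094 × 16.4 = 969.14 kPa
0.5·γ·B·N_γ·s_γ = 0.5 × 20.1 × 2.01 × 13.2 × 0.6 = 159.99 kPa
q_ult = 969.14 + 159.99 = 1129.1 kPa.

q_ult ≈ 1130 kPa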